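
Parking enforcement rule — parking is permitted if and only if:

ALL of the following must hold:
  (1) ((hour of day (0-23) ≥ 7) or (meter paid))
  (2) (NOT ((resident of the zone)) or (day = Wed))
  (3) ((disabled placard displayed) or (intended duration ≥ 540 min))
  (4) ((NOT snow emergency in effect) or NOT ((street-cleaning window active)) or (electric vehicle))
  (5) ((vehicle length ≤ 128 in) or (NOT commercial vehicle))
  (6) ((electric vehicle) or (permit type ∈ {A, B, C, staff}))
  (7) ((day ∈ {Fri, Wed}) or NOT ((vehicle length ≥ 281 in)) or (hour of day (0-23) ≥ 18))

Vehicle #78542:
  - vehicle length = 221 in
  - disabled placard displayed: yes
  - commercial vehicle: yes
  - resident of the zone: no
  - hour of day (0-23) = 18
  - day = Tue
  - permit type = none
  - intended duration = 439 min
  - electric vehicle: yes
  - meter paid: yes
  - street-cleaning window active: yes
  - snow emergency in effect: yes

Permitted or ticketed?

Ticketed

Atomic conditions:
  hour of day (0-23) ≥ 7: 18 ≥ 7 is true
  meter paid: yes → true
  resident of the zone: no → false
  day = Wed: Tue == Wed is false
  disabled placard displayed: yes → true
  intended duration ≥ 540 min: 439 ≥ 540 is false
  NOT snow emergency in effect: yes → false
  street-cleaning window active: yes → true
  electric vehicle: yes → true
  vehicle length ≤ 128 in: 221 ≤ 128 is false
  NOT commercial vehicle: yes → false
  permit type ∈ {A, B, C, staff}: none is not in the set → false
  day ∈ {Fri, Wed}: Tue is not in the set → false
  vehicle length ≥ 281 in: 221 ≥ 281 is false
  hour of day (0-23) ≥ 18: 18 ≥ 18 is true
Combine:
[1] true OR true = true
[2.1] NOT false = true
[2] true OR false = true
[3] true OR false = true
[4.2] NOT true = false
[4] false OR false OR true = true
[5] false OR false = false
[6] true OR false = true
[7.2] NOT false = true
[7] false OR true OR true = true
[root] true AND true AND true AND true AND false AND true AND true = false
Overall: false → ticketed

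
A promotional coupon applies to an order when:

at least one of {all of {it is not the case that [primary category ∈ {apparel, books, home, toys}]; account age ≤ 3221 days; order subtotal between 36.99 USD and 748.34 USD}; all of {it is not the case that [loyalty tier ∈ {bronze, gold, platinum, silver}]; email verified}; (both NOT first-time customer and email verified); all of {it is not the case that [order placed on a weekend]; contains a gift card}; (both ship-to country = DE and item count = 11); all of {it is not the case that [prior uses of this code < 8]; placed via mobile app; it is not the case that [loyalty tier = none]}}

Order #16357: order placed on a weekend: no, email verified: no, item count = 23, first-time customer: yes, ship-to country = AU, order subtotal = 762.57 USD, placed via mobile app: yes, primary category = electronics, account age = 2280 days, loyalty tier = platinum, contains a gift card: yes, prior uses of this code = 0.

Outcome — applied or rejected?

Atomic conditions:
  primary category ∈ {apparel, books, home, toys}: electronics is not in the set → false
  account age ≤ 3221 days: 2280 ≤ 3221 is true
  order subtotal between 36.99 USD and 748.34 USD: 762.57 in [36.99, 748.34] is false
  loyalty tier ∈ {bronze, gold, platinum, silver}: platinum is in the set → true
  email verified: no → false
  NOT first-time customer: yes → false
  order placed on a weekend: no → false
  contains a gift card: yes → true
  ship-to country = DE: AU == DE is false
  item count = 11: 23 == 11 is false
  prior uses of this code < 8: 0 < 8 is true
  placed via mobile app: yes → true
  loyalty tier = none: platinum == none is false
Combine:
[1.1] NOT false = true
[1] true AND true AND false = false
[2.1] NOT true = false
[2] false AND false = false
[3] false AND false = false
[4.1] NOT false = true
[4] true AND true = true
[5] false AND false = false
[6.1] NOT true = false
[6.3] NOT false = true
[6] false AND true AND true = false
[root] false OR false OR false OR true OR false OR false = true
Overall: true → applied

Applied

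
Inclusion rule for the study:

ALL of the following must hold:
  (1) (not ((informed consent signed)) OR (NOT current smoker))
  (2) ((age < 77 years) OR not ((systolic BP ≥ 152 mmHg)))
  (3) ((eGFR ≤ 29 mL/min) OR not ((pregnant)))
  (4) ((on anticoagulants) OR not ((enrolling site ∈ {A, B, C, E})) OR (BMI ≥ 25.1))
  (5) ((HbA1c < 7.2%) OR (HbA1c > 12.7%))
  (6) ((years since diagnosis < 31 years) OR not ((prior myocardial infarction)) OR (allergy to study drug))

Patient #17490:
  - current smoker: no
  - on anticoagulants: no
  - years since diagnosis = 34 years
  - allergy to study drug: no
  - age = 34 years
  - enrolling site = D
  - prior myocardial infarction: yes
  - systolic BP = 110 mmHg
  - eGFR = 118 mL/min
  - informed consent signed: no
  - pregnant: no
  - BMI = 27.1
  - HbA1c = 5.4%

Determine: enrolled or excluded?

Excluded

Atomic conditions:
  informed consent signed: no → false
  NOT current smoker: no → true
  age < 77 years: 34 < 77 is true
  systolic BP ≥ 152 mmHg: 110 ≥ 152 is false
  eGFR ≤ 29 mL/min: 118 ≤ 29 is false
  pregnant: no → false
  on anticoagulants: no → false
  enrolling site ∈ {A, B, C, E}: D is not in the set → false
  BMI ≥ 25.1: 27.1 ≥ 25.1 is true
  HbA1c < 7.2%: 5.4 < 7.2 is true
  HbA1c > 12.7%: 5.4 > 12.7 is false
  years since diagnosis < 31 years: 34 < 31 is false
  prior myocardial infarction: yes → true
  allergy to study drug: no → false
Combine:
[1.1] NOT false = true
[1] true OR true = true
[2.2] NOT false = true
[2] true OR true = true
[3.2] NOT false = true
[3] false OR true = true
[4.2] NOT false = true
[4] false OR true OR true = true
[5] true OR false = true
[6.2] NOT true = false
[6] false OR false OR false = false
[root] true AND true AND true AND true AND true AND false = false
Overall: false → excluded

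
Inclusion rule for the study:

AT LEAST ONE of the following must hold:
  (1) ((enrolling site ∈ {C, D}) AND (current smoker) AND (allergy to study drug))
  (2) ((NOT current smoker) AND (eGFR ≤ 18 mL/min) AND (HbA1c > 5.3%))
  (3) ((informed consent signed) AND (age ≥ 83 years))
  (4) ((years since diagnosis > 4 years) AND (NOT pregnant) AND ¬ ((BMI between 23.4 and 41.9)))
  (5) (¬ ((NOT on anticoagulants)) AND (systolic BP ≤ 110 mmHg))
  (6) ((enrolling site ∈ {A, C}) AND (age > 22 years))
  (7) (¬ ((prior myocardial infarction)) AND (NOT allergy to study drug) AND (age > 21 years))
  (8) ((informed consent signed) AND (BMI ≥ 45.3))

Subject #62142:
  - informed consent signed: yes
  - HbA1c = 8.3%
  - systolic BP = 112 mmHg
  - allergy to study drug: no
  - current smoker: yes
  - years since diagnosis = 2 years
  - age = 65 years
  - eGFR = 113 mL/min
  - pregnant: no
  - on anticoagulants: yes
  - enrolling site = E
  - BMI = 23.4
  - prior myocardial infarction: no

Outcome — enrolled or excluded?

Enrolled

Atomic conditions:
  enrolling site ∈ {C, D}: E is not in the set → false
  current smoker: yes → true
  allergy to study drug: no → false
  NOT current smoker: yes → false
  eGFR ≤ 18 mL/min: 113 ≤ 18 is false
  HbA1c > 5.3%: 8.3 > 5.3 is true
  informed consent signed: yes → true
  age ≥ 83 years: 65 ≥ 83 is false
  years since diagnosis > 4 years: 2 > 4 is false
  NOT pregnant: no → true
  BMI between 23.4 and 41.9: 23.4 in [23.4, 41.9] is true
  NOT on anticoagulants: yes → false
  systolic BP ≤ 110 mmHg: 112 ≤ 110 is false
  enrolling site ∈ {A, C}: E is not in the set → false
  age > 22 years: 65 > 22 is true
  prior myocardial infarction: no → false
  NOT allergy to study drug: no → true
  age > 21 years: 65 > 21 is true
  BMI ≥ 45.3: 23.4 ≥ 45.3 is false
Combine:
[1] false AND true AND false = false
[2] false AND false AND true = false
[3] true AND false = false
[4.3] NOT true = false
[4] false AND true AND false = false
[5.1] NOT false = true
[5] true AND false = false
[6] false AND true = false
[7.1] NOT false = true
[7] true AND true AND true = true
[8] true AND false = false
[root] false OR false OR false OR false OR false OR false OR true OR false = true
Overall: true → enrolled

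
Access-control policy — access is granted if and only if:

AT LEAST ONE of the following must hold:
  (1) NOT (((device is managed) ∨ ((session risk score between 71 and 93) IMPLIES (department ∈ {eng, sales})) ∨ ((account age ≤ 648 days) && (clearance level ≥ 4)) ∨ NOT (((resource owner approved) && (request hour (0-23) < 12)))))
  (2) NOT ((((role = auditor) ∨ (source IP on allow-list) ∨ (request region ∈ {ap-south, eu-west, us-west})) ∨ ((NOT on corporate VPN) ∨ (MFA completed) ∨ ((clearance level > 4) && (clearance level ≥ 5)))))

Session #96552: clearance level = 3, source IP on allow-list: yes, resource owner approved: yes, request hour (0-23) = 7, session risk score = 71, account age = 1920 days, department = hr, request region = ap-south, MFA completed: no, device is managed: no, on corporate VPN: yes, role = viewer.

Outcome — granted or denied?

Granted

Atomic conditions:
  device is managed: no → false
  session risk score between 71 and 93: 71 in [71, 93] is true
  department ∈ {eng, sales}: hr is not in the set → false
  account age ≤ 648 days: 1920 ≤ 648 is false
  clearance level ≥ 4: 3 ≥ 4 is false
  resource owner approved: yes → true
  request hour (0-23) < 12: 7 < 12 is true
  role = auditor: viewer == auditor is false
  source IP on allow-list: yes → true
  request region ∈ {ap-south, eu-west, us-west}: ap-south is in the set → true
  NOT on corporate VPN: yes → false
  MFA completed: no → false
  clearance level > 4: 3 > 4 is false
  clearance level ≥ 5: 3 ≥ 5 is false
Combine:
[1.1.2] true → false = false
[1.1.3] false AND false = false
[1.1.4.1] true AND true = true
[1.1.4] NOT true = false
[1.1] false OR false OR false OR false = false
[1] NOT false = true
[2.1.1] false OR true OR true = true
[2.1.2.3] false AND false = false
[2.1.2] false OR false OR false = false
[2.1] true OR false = true
[2] NOT true = false
[root] true OR false = true
Overall: true → granted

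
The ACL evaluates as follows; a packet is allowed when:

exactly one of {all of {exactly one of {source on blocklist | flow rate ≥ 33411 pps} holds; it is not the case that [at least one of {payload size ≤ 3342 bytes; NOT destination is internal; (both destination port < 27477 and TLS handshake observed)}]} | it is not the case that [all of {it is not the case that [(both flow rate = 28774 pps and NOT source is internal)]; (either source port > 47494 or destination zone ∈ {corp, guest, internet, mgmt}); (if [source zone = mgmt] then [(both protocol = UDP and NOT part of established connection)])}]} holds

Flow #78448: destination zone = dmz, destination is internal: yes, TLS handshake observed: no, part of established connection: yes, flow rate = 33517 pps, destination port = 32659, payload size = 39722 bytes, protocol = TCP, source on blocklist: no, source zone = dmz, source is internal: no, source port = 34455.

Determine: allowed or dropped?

Atomic conditions:
  source on blocklist: no → false
  flow rate ≥ 33411 pps: 33517 ≥ 33411 is true
  payload size ≤ 3342 bytes: 39722 ≤ 3342 is false
  NOT destination is internal: yes → false
  destination port < 27477: 32659 < 27477 is false
  TLS handshake observed: no → false
  flow rate = 28774 pps: 33517 == 28774 is false
  NOT source is internal: no → true
  source port > 47494: 34455 > 47494 is false
  destination zone ∈ {corp, guest, internet, mgmt}: dmz is not in the set → false
  source zone = mgmt: dmz == mgmt is false
  protocol = UDP: TCP == UDP is false
  NOT part of established connection: yes → false
Combine:
[1.1] exactly-one(false, true) = true
[1.2.1.3] false AND false = false
[1.2.1] false OR false OR false = false
[1.2] NOT false = true
[1] true AND true = true
[2.1.1.1] false AND true = false
[2.1.1] NOT false = true
[2.1.2] false OR false = false
[2.1.3.2] false AND false = false
[2.1.3] false → false (antecedent false ⇒ implication holds) = true
[2.1] true AND false AND true = false
[2] NOT false = true
[root] exactly-one(true, true) = false
Overall: false → dropped

Dropped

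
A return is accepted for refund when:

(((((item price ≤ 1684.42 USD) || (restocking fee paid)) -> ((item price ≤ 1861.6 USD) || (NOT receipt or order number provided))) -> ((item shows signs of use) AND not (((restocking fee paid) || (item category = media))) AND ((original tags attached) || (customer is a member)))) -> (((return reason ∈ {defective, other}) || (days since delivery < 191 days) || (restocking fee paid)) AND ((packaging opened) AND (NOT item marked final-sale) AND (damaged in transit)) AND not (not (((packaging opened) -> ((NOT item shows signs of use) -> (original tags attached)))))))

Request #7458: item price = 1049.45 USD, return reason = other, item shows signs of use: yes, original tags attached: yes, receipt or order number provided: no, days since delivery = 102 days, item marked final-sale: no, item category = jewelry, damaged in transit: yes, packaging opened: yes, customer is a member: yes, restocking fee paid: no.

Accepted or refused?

Accepted

Atomic conditions:
  item price ≤ 1684.42 USD: 1049.45 ≤ 1684.42 is true
  restocking fee paid: no → false
  item price ≤ 1861.6 USD: 1049.45 ≤ 1861.6 is true
  NOT receipt or order number provided: no → true
  item shows signs of use: yes → true
  item category = media: jewelry == media is false
  original tags attached: yes → true
  customer is a member: yes → true
  return reason ∈ {defective, other}: other is in the set → true
  days since delivery < 191 days: 102 < 191 is true
  packaging opened: yes → true
  NOT item marked final-sale: no → true
  damaged in transit: yes → true
  NOT item shows signs of use: yes → false
Combine:
[1.1.1] true OR false = true
[1.1.2] true OR true = true
[1.1] true → true = true
[1.2.2.1] false OR false = false
[1.2.2] NOT false = true
[1.2.3] true OR true = true
[1.2] true AND true AND true = true
[1] true → true = true
[2.1] true OR true OR false = true
[2.2] true AND true AND true = true
[2.3.1.1.2] false → true (antecedent false ⇒ implication holds) = true
[2.3.1.1] true → true = true
[2.3.1] NOT true = false
[2.3] NOT false = true
[2] true AND true AND true = true
[root] true → true = true
Overall: true → accepted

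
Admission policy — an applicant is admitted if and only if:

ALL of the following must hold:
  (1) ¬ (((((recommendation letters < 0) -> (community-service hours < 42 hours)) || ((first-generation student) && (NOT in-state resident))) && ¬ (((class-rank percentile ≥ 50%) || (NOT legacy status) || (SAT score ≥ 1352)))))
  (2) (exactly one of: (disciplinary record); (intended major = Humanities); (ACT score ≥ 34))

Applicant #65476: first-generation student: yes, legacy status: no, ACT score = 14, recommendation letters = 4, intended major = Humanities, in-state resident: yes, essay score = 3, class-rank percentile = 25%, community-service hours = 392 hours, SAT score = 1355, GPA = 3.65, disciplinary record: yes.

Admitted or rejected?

Rejected

Atomic conditions:
  recommendation letters < 0: 4 < 0 is false
  community-service hours < 42 hours: 392 < 42 is false
  first-generation student: yes → true
  NOT in-state resident: yes → false
  class-rank percentile ≥ 50%: 25 ≥ 50 is false
  NOT legacy status: no → true
  SAT score ≥ 1352: 1355 ≥ 1352 is true
  disciplinary record: yes → true
  intended major = Humanities: Humanities == Humanities is true
  ACT score ≥ 34: 14 ≥ 34 is false
Combine:
[1.1.1.1] false → false (antecedent false ⇒ implication holds) = true
[1.1.1.2] true AND false = false
[1.1.1] true OR false = true
[1.1.2.1] false OR true OR true = true
[1.1.2] NOT true = false
[1.1] true AND false = false
[1] NOT false = true
[2] exactly-one(true, true, false) = false
[root] true AND false = false
Overall: false → rejected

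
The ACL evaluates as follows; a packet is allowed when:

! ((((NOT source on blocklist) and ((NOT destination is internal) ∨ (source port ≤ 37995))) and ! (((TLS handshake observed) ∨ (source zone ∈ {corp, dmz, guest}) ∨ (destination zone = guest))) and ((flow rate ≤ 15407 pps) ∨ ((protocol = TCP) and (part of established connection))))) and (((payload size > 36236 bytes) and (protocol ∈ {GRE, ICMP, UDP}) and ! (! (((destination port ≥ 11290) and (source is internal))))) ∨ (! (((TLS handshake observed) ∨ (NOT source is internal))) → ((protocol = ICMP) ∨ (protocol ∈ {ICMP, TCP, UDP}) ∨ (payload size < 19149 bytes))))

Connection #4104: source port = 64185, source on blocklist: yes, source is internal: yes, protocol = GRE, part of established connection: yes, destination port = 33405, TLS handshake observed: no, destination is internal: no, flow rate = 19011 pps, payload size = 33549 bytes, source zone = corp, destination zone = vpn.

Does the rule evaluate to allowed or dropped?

Atomic conditions:
  NOT source on blocklist: yes → false
  NOT destination is internal: no → true
  source port ≤ 37995: 64185 ≤ 37995 is false
  TLS handshake observed: no → false
  source zone ∈ {corp, dmz, guest}: corp is in the set → true
  destination zone = guest: vpn == guest is false
  flow rate ≤ 15407 pps: 19011 ≤ 15407 is false
  protocol = TCP: GRE == TCP is false
  part of established connection: yes → true
  payload size > 36236 bytes: 33549 > 36236 is false
  protocol ∈ {GRE, ICMP, UDP}: GRE is in the set → true
  destination port ≥ 11290: 33405 ≥ 11290 is true
  source is internal: yes → true
  NOT source is internal: yes → false
  protocol = ICMP: GRE == ICMP is false
  protocol ∈ {ICMP, TCP, UDP}: GRE is not in the set → false
  payload size < 19149 bytes: 33549 < 19149 is false
Combine:
[1.1.1.2] true OR false = true
[1.1.1] false AND true = false
[1.1.2.1] false OR true OR false = true
[1.1.2] NOT true = false
[1.1.3.2] false AND true = false
[1.1.3] false OR false = false
[1.1] false AND false AND false = false
[1] NOT false = true
[2.1.3.1.1] true AND true = true
[2.1.3.1] NOT true = false
[2.1.3] NOT false = true
[2.1] false AND true AND true = false
[2.2.1.1] false OR false = false
[2.2.1] NOT false = true
[2.2.2] false OR false OR false = false
[2.2] true → false = false
[2] false OR false = false
[root] true AND false = false
Overall: false → dropped

Dropped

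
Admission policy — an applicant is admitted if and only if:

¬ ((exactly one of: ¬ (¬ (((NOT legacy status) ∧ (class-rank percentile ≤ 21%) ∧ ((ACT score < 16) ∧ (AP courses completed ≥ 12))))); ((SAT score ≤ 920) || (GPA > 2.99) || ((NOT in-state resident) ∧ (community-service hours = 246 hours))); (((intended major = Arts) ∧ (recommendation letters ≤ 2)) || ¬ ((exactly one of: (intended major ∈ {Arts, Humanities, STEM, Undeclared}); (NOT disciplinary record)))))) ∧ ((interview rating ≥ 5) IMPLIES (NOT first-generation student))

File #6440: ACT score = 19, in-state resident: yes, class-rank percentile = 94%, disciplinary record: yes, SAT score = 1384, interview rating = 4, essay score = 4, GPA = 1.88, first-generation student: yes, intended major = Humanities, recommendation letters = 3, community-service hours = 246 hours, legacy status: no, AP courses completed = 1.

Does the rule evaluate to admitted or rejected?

Atomic conditions:
  NOT legacy status: no → true
  class-rank percentile ≤ 21%: 94 ≤ 21 is false
  ACT score < 16: 19 < 16 is false
  AP courses completed ≥ 12: 1 ≥ 12 is false
  SAT score ≤ 920: 1384 ≤ 920 is false
  GPA > 2.99: 1.88 > 2.99 is false
  NOT in-state resident: yes → false
  community-service hours = 246 hours: 246 == 246 is true
  intended major = Arts: Humanities == Arts is false
  recommendation letters ≤ 2: 3 ≤ 2 is false
  intended major ∈ {Arts, Humanities, STEM, Undeclared}: Humanities is in the set → true
  NOT disciplinary record: yes → false
  interview rating ≥ 5: 4 ≥ 5 is false
  NOT first-generation student: yes → false
Combine:
[1.1.1.1.1.3] false AND false = false
[1.1.1.1.1] true AND false AND false = false
[1.1.1.1] NOT false = true
[1.1.1] NOT true = false
[1.1.2.3] false AND true = false
[1.1.2] false OR false OR false = false
[1.1.3.1] false AND false = false
[1.1.3.2.1] exactly-one(true, false) = true
[1.1.3.2] NOT true = false
[1.1.3] false OR false = false
[1.1] exactly-one(false, false, false) = false
[1] NOT false = true
[2] false → false (antecedent false ⇒ implication holds) = true
[root] true AND true = true
Overall: true → admitted

Admitted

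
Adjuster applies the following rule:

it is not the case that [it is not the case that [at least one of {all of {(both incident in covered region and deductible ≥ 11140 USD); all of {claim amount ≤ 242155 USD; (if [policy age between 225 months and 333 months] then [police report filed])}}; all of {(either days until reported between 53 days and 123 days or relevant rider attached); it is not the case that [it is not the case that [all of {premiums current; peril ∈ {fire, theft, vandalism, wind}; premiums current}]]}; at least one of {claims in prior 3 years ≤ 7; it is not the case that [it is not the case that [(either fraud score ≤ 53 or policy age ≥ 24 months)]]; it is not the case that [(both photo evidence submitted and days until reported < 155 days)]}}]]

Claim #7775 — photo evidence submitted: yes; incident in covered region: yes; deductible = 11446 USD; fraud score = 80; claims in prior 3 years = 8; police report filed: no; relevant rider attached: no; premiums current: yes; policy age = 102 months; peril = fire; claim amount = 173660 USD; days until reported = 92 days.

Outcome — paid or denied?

Paid

Atomic conditions:
  incident in covered region: yes → true
  deductible ≥ 11140 USD: 11446 ≥ 11140 is true
  claim amount ≤ 242155 USD: 173660 ≤ 242155 is true
  policy age between 225 months and 333 months: 102 in [225, 333] is false
  police report filed: no → false
  days until reported between 53 days and 123 days: 92 in [53, 123] is true
  relevant rider attached: no → false
  premiums current: yes → true
  peril ∈ {fire, theft, vandalism, wind}: fire is in the set → true
  claims in prior 3 years ≤ 7: 8 ≤ 7 is false
  fraud score ≤ 53: 80 ≤ 53 is false
  policy age ≥ 24 months: 102 ≥ 24 is true
  photo evidence submitted: yes → true
  days until reported < 155 days: 92 < 155 is true
Combine:
[1.1.1.1] true AND true = true
[1.1.1.2.2] false → false (antecedent false ⇒ implication holds) = true
[1.1.1.2] true AND true = true
[1.1.1] true AND true = true
[1.1.2.1] true OR false = true
[1.1.2.2.1.1] true AND true AND true = true
[1.1.2.2.1] NOT true = false
[1.1.2.2] NOT false = true
[1.1.2] true AND true = true
[1.1.3.2.1.1] false OR true = true
[1.1.3.2.1] NOT true = false
[1.1.3.2] NOT false = true
[1.1.3.3.1] true AND true = true
[1.1.3.3] NOT true = false
[1.1.3] false OR true OR false = true
[1.1] true OR true OR true = true
[1] NOT true = false
[root] NOT false = true
Overall: true → paid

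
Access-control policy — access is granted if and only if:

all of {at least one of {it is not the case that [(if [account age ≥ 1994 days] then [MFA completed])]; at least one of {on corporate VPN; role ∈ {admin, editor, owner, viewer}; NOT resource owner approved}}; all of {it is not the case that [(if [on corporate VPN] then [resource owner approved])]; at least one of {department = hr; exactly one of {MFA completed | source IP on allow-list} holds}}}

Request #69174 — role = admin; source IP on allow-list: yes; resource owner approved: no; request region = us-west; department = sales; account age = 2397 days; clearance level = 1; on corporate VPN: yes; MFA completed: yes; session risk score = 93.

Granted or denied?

Denied

Atomic conditions:
  account age ≥ 1994 days: 2397 ≥ 1994 is true
  MFA completed: yes → true
  on corporate VPN: yes → true
  role ∈ {admin, editor, owner, viewer}: admin is in the set → true
  NOT resource owner approved: no → true
  resource owner approved: no → false
  department = hr: sales == hr is false
  source IP on allow-list: yes → true
Combine:
[1.1.1] true → true = true
[1.1] NOT true = false
[1.2] true OR true OR true = true
[1] false OR true = true
[2.1.1] true → false = false
[2.1] NOT false = true
[2.2.2] exactly-one(true, true) = false
[2.2] false OR false = false
[2] true AND false = false
[root] true AND false = false
Overall: false → denied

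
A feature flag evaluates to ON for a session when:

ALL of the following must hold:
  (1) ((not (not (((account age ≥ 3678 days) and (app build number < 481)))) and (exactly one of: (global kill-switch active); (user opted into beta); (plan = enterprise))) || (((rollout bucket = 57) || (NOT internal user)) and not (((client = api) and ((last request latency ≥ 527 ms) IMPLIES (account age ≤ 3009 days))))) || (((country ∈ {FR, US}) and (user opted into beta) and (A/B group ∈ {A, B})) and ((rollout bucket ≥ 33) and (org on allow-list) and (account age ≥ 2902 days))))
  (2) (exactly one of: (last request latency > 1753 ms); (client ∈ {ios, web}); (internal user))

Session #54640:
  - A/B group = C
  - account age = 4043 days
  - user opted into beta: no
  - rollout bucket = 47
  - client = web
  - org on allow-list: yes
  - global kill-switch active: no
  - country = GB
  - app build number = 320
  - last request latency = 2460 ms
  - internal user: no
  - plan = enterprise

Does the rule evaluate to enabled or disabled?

Atomic conditions:
  account age ≥ 3678 days: 4043 ≥ 3678 is true
  app build number < 481: 320 < 481 is true
  global kill-switch active: no → false
  user opted into beta: no → false
  plan = enterprise: enterprise == enterprise is true
  rollout bucket = 57: 47 == 57 is false
  NOT internal user: no → true
  client = api: web == api is false
  last request latency ≥ 527 ms: 2460 ≥ 527 is true
  account age ≤ 3009 days: 4043 ≤ 3009 is false
  country ∈ {FR, US}: GB is not in the set → false
  A/B group ∈ {A, B}: C is not in the set → false
  rollout bucket ≥ 33: 47 ≥ 33 is true
  org on allow-list: yes → true
  account age ≥ 2902 days: 4043 ≥ 2902 is true
  last request latency > 1753 ms: 2460 > 1753 is true
  client ∈ {ios, web}: web is in the set → true
  internal user: no → false
Combine:
[1.1.1.1.1] true AND true = true
[1.1.1.1] NOT true = false
[1.1.1] NOT false = true
[1.1.2] exactly-one(false, false, true) = true
[1.1] true AND true = true
[1.2.1] false OR true = true
[1.2.2.1.2] true → false = false
[1.2.2.1] false AND false = false
[1.2.2] NOT false = true
[1.2] true AND true = true
[1.3.1] false AND false AND false = false
[1.3.2] true AND true AND true = true
[1.3] false AND true = false
[1] true OR true OR false = true
[2] exactly-one(true, true, false) = false
[root] true AND false = false
Overall: false → disabled

Disabled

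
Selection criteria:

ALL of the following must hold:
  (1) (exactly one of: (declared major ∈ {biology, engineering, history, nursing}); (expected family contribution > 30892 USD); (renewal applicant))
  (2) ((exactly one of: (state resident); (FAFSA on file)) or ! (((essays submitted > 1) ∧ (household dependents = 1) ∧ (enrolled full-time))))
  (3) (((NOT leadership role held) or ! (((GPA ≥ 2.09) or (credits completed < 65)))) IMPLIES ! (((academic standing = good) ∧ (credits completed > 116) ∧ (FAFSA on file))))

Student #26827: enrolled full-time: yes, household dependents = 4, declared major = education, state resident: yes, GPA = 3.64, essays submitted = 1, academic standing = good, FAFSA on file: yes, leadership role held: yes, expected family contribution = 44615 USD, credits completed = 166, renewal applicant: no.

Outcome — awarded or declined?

Atomic conditions:
  declared major ∈ {biology, engineering, history, nursing}: education is not in the set → false
  expected family contribution > 30892 USD: 44615 > 30892 is true
  renewal applicant: no → false
  state resident: yes → true
  FAFSA on file: yes → true
  essays submitted > 1: 1 > 1 is false
  household dependents = 1: 4 == 1 is false
  enrolled full-time: yes → true
  NOT leadership role held: yes → false
  GPA ≥ 2.09: 3.64 ≥ 2.09 is true
  credits completed < 65: 166 < 65 is false
  academic standing = good: good == good is true
  credits completed > 116: 166 > 116 is true
Combine:
[1] exactly-one(false, true, false) = true
[2.1] exactly-one(true, true) = false
[2.2.1] false AND false AND true = false
[2.2] NOT false = true
[2] false OR true = true
[3.1.2.1] true OR false = true
[3.1.2] NOT true = false
[3.1] false OR false = false
[3.2.1] true AND true AND true = true
[3.2] NOT true = false
[3] false → false (antecedent false ⇒ implication holds) = true
[root] true AND true AND true = true
Overall: true → awarded

Awarded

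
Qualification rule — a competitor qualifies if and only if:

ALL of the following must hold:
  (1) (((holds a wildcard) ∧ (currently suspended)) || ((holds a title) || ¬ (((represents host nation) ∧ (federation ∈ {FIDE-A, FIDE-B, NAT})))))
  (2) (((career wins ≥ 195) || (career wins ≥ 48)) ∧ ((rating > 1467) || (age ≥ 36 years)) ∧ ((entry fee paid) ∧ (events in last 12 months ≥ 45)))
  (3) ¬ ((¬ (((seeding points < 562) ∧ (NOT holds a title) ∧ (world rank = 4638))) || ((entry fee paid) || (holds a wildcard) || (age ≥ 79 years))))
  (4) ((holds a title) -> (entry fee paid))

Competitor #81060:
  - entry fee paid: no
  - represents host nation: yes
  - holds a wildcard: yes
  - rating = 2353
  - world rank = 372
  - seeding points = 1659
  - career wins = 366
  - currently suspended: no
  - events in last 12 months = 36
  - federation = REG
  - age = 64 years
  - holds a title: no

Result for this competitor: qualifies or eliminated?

Eliminated

Atomic conditions:
  holds a wildcard: yes → true
  currently suspended: no → false
  holds a title: no → false
  represents host nation: yes → true
  federation ∈ {FIDE-A, FIDE-B, NAT}: REG is not in the set → false
  career wins ≥ 195: 366 ≥ 195 is true
  career wins ≥ 48: 366 ≥ 48 is true
  rating > 1467: 2353 > 1467 is true
  age ≥ 36 years: 64 ≥ 36 is true
  entry fee paid: no → false
  events in last 12 months ≥ 45: 36 ≥ 45 is false
  seeding points < 562: 1659 < 562 is false
  NOT holds a title: no → true
  world rank = 4638: 372 == 4638 is false
  age ≥ 79 years: 64 ≥ 79 is false
Combine:
[1.1] true AND false = false
[1.2.2.1] true AND false = false
[1.2.2] NOT false = true
[1.2] false OR true = true
[1] false OR true = true
[2.1] true OR true = true
[2.2] true OR true = true
[2.3] false AND false = false
[2] true AND true AND false = false
[3.1.1.1] false AND true AND false = false
[3.1.1] NOT false = true
[3.1.2] false OR true OR false = true
[3.1] true OR true = true
[3] NOT true = false
[4] false → false (antecedent false ⇒ implication holds) = true
[root] true AND false AND false AND true = false
Overall: false → eliminated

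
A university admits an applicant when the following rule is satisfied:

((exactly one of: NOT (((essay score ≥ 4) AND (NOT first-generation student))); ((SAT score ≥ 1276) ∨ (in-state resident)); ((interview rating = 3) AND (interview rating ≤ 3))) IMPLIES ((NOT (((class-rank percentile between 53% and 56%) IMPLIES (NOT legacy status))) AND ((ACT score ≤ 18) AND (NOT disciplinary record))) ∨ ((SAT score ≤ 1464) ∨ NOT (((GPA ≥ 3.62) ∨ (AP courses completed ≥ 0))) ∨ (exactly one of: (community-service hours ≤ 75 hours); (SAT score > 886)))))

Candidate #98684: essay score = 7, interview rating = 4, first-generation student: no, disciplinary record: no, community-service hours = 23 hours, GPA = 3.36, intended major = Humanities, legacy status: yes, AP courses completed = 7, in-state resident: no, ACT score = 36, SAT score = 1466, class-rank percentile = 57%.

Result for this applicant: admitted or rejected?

Atomic conditions:
  essay score ≥ 4: 7 ≥ 4 is true
  NOT first-generation student: no → true
  SAT score ≥ 1276: 1466 ≥ 1276 is true
  in-state resident: no → false
  interview rating = 3: 4 == 3 is false
  interview rating ≤ 3: 4 ≤ 3 is false
  class-rank percentile between 53% and 56%: 57 in [53, 56] is false
  NOT legacy status: yes → false
  ACT score ≤ 18: 36 ≤ 18 is false
  NOT disciplinary record: no → true
  SAT score ≤ 1464: 1466 ≤ 1464 is false
  GPA ≥ 3.62: 3.36 ≥ 3.62 is false
  AP courses completed ≥ 0: 7 ≥ 0 is true
  community-service hours ≤ 75 hours: 23 ≤ 75 is true
  SAT score > 886: 1466 > 886 is true
Combine:
[1.1.1] true AND true = true
[1.1] NOT true = false
[1.2] true OR false = true
[1.3] false AND false = false
[1] exactly-one(false, true, false) = true
[2.1.1.1] false → false (antecedent false ⇒ implication holds) = true
[2.1.1] NOT true = false
[2.1.2] false AND true = false
[2.1] false AND false = false
[2.2.2.1] false OR true = true
[2.2.2] NOT true = false
[2.2.3] exactly-one(true, true) = false
[2.2] false OR false OR false = false
[2] false OR false = false
[root] true → false = false
Overall: false → rejected

Rejected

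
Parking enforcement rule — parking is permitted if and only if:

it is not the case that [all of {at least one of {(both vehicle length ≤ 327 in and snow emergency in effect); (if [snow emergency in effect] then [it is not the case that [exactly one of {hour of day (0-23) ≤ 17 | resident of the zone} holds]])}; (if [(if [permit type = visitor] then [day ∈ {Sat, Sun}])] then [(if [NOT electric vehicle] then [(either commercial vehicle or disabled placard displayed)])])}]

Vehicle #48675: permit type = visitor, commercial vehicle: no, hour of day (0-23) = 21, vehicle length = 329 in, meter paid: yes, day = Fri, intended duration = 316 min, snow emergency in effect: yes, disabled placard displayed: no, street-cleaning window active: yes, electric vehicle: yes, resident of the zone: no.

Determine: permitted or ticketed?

Ticketed

Atomic conditions:
  vehicle length ≤ 327 in: 329 ≤ 327 is false
  snow emergency in effect: yes → true
  hour of day (0-23) ≤ 17: 21 ≤ 17 is false
  resident of the zone: no → false
  permit type = visitor: visitor == visitor is true
  day ∈ {Sat, Sun}: Fri is not in the set → false
  NOT electric vehicle: yes → false
  commercial vehicle: no → false
  disabled placard displayed: no → false
Combine:
[1.1.1] false AND true = false
[1.1.2.2.1] exactly-one(false, false) = false
[1.1.2.2] NOT false = true
[1.1.2] true → true = true
[1.1] false OR true = true
[1.2.1] true → false = false
[1.2.2.2] false OR false = false
[1.2.2] false → false (antecedent false ⇒ implication holds) = true
[1.2] false → true (antecedent false ⇒ implication holds) = true
[1] true AND true = true
[root] NOT true = false
Overall: false → ticketed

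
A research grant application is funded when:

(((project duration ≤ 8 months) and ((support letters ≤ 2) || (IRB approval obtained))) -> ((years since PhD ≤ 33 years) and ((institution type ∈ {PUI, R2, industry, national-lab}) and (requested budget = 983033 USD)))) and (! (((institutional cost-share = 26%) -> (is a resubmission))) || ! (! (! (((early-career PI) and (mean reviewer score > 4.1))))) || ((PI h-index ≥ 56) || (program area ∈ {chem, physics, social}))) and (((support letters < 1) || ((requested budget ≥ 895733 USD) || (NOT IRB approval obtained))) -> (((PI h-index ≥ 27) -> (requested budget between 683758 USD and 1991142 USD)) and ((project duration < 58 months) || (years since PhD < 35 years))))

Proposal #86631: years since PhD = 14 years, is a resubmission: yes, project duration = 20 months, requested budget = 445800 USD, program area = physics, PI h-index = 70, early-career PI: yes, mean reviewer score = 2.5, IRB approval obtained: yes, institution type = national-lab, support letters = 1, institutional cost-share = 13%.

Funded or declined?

Atomic conditions:
  project duration ≤ 8 months: 20 ≤ 8 is false
  support letters ≤ 2: 1 ≤ 2 is true
  IRB approval obtained: yes → true
  years since PhD ≤ 33 years: 14 ≤ 33 is true
  institution type ∈ {PUI, R2, industry, national-lab}: national-lab is in the set → true
  requested budget = 983033 USD: 445800 == 983033 is false
  institutional cost-share = 26%: 13 == 26 is false
  is a resubmission: yes → true
  early-career PI: yes → true
  mean reviewer score > 4.1: 2.5 > 4.1 is false
  PI h-index ≥ 56: 70 ≥ 56 is true
  program area ∈ {chem, physics, social}: physics is in the set → true
  support letters < 1: 1 < 1 is false
  requested budget ≥ 895733 USD: 445800 ≥ 895733 is false
  NOT IRB approval obtained: yes → false
  PI h-index ≥ 27: 70 ≥ 27 is true
  requested budget between 683758 USD and 1991142 USD: 445800 in [683758, 1991142] is false
  project duration < 58 months: 20 < 58 is true
  years since PhD < 35 years: 14 < 35 is true
Combine:
[1.1.2] true OR true = true
[1.1] false AND true = false
[1.2.2] true AND false = false
[1.2] true AND false = false
[1] false → false (antecedent false ⇒ implication holds) = true
[2.1.1] false → true (antecedent false ⇒ implication holds) = true
[2.1] NOT true = false
[2.2.1.1.1] true AND false = false
[2.2.1.1] NOT false = true
[2.2.1] NOT true = false
[2.2] NOT false = true
[2.3] true OR true = true
[2] false OR true OR true = true
[3.1.2] false OR false = false
[3.1] false OR false = false
[3.2.1] true → false = false
[3.2.2] true OR true = true
[3.2] false AND true = false
[3] false → false (antecedent false ⇒ implication holds) = true
[root] true AND true AND true = true
Overall: true → funded

Funded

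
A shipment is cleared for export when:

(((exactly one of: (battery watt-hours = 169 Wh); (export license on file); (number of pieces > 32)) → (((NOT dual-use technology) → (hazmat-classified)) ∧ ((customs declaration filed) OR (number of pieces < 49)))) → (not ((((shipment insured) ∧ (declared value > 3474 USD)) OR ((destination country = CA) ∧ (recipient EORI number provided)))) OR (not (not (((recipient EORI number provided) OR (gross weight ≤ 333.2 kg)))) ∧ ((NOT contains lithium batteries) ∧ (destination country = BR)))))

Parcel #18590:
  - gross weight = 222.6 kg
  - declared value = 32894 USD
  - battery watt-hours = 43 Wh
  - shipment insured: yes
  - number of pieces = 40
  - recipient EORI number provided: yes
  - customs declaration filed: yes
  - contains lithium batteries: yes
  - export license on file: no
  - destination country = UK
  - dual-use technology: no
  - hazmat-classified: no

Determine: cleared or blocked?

Cleared

Atomic conditions:
  battery watt-hours = 169 Wh: 43 == 169 is false
  export license on file: no → false
  number of pieces > 32: 40 > 32 is true
  NOT dual-use technology: no → true
  hazmat-classified: no → false
  customs declaration filed: yes → true
  number of pieces < 49: 40 < 49 is true
  shipment insured: yes → true
  declared value > 3474 USD: 32894 > 3474 is true
  destination country = CA: UK == CA is false
  recipient EORI number provided: yes → true
  gross weight ≤ 333.2 kg: 222.6 ≤ 333.2 is true
  NOT contains lithium batteries: yes → false
  destination country = BR: UK == BR is false
Combine:
[1.1] exactly-one(false, false, true) = true
[1.2.1] true → false = false
[1.2.2] true OR true = true
[1.2] false AND true = false
[1] true → false = false
[2.1.1.1] true AND true = true
[2.1.1.2] false AND true = false
[2.1.1] true OR false = true
[2.1] NOT true = false
[2.2.1.1.1] true OR true = true
[2.2.1.1] NOT true = false
[2.2.1] NOT false = true
[2.2.2] false AND false = false
[2.2] true AND false = false
[2] false OR false = false
[root] false → false (antecedent false ⇒ implication holds) = true
Overall: true → cleared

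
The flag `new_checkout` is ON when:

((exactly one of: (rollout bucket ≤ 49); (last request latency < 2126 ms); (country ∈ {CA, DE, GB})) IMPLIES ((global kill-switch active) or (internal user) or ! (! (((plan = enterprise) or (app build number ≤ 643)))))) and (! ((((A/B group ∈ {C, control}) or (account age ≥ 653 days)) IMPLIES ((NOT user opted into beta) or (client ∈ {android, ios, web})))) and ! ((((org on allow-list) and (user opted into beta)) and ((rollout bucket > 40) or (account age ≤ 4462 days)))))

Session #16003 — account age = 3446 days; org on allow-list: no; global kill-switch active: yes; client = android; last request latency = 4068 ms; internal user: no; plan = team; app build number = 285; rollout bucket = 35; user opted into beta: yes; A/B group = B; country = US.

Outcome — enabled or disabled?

Disabled

Atomic conditions:
  rollout bucket ≤ 49: 35 ≤ 49 is true
  last request latency < 2126 ms: 4068 < 2126 is false
  country ∈ {CA, DE, GB}: US is not in the set → false
  global kill-switch active: yes → true
  internal user: no → false
  plan = enterprise: team == enterprise is false
  app build number ≤ 643: 285 ≤ 643 is true
  A/B group ∈ {C, control}: B is not in the set → false
  account age ≥ 653 days: 3446 ≥ 653 is true
  NOT user opted into beta: yes → false
  client ∈ {android, ios, web}: android is in the set → true
  org on allow-list: no → false
  user opted into beta: yes → true
  rollout bucket > 40: 35 > 40 is false
  account age ≤ 4462 days: 3446 ≤ 4462 is true
Combine:
[1.1] exactly-one(true, false, false) = true
[1.2.3.1.1] false OR true = true
[1.2.3.1] NOT true = false
[1.2.3] NOT false = true
[1.2] true OR false OR true = true
[1] true → true = true
[2.1.1.1] false OR true = true
[2.1.1.2] false OR true = true
[2.1.1] true → true = true
[2.1] NOT true = false
[2.2.1.1] false AND true = false
[2.2.1.2] false OR true = true
[2.2.1] false AND true = false
[2.2] NOT false = true
[2] false AND true = false
[root] true AND false = false
Overall: false → disabled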